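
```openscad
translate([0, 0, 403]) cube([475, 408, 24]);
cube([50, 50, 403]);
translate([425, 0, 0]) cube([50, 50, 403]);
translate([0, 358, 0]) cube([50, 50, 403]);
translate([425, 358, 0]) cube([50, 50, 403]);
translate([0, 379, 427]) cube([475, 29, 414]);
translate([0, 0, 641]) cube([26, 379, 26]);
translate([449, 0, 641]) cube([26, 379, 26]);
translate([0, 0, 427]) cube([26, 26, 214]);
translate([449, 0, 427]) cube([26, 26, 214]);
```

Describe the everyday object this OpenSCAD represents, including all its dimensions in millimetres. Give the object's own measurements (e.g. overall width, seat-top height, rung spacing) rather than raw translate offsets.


A chair. The seat is a 475×408×24 mm slab with its top at z = 427 mm, on four 50×50 mm corner legs (flush with the seat edges, standing on z = 0). A flat backrest 29 mm thick, 414 mm tall, spans the full seat width and rises from the seat top along its +y edge, rear face flush with the rear of the seat. Two armrests of 26×26 mm section run along each side from the seat's front edge to the front of the backrest, top faces 240 mm above the seat top and outer faces flush with the seat's x-edges; a 26×26 mm post under the front of each armrest stands on the seat at the front corner.


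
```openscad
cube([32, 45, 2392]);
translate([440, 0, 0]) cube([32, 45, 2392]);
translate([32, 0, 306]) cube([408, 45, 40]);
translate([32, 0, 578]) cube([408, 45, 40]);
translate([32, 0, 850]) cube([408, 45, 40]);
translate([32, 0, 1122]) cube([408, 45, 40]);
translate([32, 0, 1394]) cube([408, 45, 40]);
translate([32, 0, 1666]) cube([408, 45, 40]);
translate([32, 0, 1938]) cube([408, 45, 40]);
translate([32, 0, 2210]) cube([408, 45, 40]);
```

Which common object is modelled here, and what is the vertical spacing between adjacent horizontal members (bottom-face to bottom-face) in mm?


A ladder. The rung spacing is 272 mm.

Two tall 32×45 posts with 8 short bars between them — a ladder. Adjacent rungs sit at z = 306 and z = 578, so the spacing is 578 − 306 = 272 mm.


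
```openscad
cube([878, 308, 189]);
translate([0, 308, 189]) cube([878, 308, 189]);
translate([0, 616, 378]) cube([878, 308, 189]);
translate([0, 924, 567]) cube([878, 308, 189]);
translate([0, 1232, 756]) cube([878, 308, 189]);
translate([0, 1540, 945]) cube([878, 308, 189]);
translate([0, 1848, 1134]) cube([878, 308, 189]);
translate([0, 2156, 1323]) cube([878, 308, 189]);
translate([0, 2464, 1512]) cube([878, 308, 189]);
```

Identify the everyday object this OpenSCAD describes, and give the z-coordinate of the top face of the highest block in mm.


A staircase. The total rise is 1701 mm.

9 identical blocks, each offset up and back from the previous — a staircase. Each step is 189 mm tall and there are 9 of them, so the total rise is 9 × 189 = 1701 mm.


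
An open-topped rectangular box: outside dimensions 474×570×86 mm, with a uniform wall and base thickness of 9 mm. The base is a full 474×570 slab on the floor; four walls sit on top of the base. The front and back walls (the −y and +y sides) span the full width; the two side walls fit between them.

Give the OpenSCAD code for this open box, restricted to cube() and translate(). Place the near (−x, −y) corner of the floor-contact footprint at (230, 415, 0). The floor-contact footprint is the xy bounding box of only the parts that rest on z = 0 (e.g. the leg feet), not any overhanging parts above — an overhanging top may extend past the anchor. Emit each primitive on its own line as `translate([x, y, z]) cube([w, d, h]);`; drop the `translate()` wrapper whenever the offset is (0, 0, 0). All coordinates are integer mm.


translate([230, 415, 0]) cube([474, 570, 9]);
translate([230, 415, 9]) cube([474, 9, 77]);
translate([230, 976, 9]) cube([474, 9, 77]);
translate([230, 424, 9]) cube([9, 552, 77]);
translate([695, 424, 9]) cube([9, 552, 77]);


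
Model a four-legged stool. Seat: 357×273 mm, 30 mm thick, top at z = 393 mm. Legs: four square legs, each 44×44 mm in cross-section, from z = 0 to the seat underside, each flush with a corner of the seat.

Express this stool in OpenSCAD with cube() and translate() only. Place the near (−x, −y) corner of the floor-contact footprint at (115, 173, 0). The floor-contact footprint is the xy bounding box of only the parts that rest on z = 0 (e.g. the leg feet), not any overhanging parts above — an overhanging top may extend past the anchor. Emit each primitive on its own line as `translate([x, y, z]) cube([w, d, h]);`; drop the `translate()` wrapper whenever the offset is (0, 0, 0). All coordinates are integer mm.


translate([115, 173, 363]) cube([357, 273, 30]);
translate([115, 173, 0]) cube([44, 44, 363]);
translate([428, 173, 0]) cube([44, 44, 363]);
translate([115, 402, 0]) cube([44, 44, 363]);
translate([428, 402, 0]) cube([44, 44, 363]);


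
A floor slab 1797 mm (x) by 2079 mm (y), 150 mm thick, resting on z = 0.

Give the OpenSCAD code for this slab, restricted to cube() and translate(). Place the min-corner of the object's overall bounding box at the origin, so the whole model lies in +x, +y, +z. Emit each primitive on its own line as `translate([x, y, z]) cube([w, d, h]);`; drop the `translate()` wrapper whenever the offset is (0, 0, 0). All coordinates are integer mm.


cube([1797, 2079, 150]);


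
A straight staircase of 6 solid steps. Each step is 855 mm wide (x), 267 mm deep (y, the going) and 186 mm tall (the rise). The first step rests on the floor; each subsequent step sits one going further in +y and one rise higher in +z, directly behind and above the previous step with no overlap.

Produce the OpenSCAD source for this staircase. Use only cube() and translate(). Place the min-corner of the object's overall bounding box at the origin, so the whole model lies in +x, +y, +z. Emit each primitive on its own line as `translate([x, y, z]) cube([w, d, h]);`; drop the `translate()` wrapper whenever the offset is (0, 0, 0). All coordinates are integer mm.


cube([855, 267, 186]);
translate([0, 267, 186]) cube([855, 267, 186]);
translate([0, 534, 372]) cube([855, 267, 186]);
translate([0, 801, 558]) cube([855, 267, 186]);
translate([0, 1068, 744]) cube([855, 267, 186]);
translate([0, 1335, 930]) cube([855, 267, 186]);


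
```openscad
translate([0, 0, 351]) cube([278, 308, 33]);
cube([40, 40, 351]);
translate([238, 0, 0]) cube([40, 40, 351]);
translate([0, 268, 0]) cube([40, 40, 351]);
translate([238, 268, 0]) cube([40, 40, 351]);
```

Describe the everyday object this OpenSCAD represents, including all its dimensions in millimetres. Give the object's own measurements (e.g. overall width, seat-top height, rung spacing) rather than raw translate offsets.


A four-legged stool. The seat is a 278×308×33 mm slab whose top surface is at z = 384 mm; four square legs, each 40×40 mm in cross-section, run from the floor (z = 0) to the underside of the seat, each flush with a corner of the seat.


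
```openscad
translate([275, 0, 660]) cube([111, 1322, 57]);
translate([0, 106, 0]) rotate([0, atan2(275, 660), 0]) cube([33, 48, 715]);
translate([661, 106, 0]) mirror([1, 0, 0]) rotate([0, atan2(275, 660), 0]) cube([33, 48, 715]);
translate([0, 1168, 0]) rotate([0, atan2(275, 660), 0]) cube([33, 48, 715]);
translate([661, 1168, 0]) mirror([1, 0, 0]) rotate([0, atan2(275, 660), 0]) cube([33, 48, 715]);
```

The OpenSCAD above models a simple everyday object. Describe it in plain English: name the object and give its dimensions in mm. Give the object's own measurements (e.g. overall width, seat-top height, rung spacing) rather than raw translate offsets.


A sawhorse. A 111×1322×57 mm beam (x, y, z) sits on two A-frame leg pairs. Each pair is two raked legs of 33×48 mm section (48 mm along y) splaying symmetrically in x. Each leg rises 660 mm vertically over 275 mm of horizontal reach and is 715 mm long along its own axis. Every leg's outer bottom edge rests on the floor and its outer top edge meets a bottom edge of the beam — the left legs (tilting toward +x) meet the beam's −x bottom edge, the right legs (their mirror images, tilting toward −x) meet its +x bottom edge — so the leg tops tuck under the beam, the beam's underside is 660 mm above the floor, and the feet are 661 mm apart outside-to-outside with the beam centred between them. The two leg pairs are set in 106 mm from either end of the beam.


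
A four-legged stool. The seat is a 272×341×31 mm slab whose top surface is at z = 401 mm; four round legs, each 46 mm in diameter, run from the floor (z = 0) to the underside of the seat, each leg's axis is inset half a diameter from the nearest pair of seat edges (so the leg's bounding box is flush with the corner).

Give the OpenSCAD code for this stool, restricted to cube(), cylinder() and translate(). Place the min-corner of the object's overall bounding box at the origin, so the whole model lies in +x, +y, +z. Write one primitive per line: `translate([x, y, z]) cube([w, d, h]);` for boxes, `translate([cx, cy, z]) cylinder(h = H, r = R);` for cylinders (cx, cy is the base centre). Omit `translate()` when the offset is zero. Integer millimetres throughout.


translate([0, 0, 370]) cube([272, 341, 31]);
translate([23, 23, 0]) cylinder(h = 370, r = 23);
translate([249, 23, 0]) cylinder(h = 370, r = 23);
translate([23, 318, 0]) cylinder(h = 370, r = 23);
translate([249, 318, 0]) cylinder(h = 370, r = 23);


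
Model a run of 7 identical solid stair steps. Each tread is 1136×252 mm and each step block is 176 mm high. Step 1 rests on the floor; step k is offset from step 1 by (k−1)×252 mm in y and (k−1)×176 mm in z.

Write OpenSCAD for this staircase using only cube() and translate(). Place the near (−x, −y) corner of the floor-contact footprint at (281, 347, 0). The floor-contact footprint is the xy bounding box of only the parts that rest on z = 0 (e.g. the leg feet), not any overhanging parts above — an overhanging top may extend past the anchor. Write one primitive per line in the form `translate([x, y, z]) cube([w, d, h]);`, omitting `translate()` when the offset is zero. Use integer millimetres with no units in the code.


translate([281, 347, 0]) cube([1136, 252, 176]);
translate([281, 599, 176]) cube([1136, 252, 176]);
translate([281, 851, 352]) cube([1136, 252, 176]);
translate([281, 1103, 528]) cube([1136, 252, 176]);
translate([281, 1355, 704]) cube([1136, 252, 176]);
translate([281, 1607, 880]) cube([1136, 252, 176]);
translate([281, 1859, 1056]) cube([1136, 252, 176]);


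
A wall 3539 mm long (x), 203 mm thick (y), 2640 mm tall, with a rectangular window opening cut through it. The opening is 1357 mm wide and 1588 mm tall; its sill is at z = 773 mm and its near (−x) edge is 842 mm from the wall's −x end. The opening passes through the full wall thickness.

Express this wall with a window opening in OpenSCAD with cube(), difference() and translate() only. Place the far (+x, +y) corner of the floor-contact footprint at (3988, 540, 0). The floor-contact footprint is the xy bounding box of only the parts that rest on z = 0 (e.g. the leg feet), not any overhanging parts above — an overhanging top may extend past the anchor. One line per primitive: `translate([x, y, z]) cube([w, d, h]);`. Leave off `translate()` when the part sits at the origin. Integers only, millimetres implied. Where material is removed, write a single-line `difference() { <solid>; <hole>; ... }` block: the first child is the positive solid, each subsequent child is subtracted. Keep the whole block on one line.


difference() { translate([449, 337, 0]) cube([3539, 203, 2640]); translate([1291, 337, 773]) cube([1357, 203, 1588]); }


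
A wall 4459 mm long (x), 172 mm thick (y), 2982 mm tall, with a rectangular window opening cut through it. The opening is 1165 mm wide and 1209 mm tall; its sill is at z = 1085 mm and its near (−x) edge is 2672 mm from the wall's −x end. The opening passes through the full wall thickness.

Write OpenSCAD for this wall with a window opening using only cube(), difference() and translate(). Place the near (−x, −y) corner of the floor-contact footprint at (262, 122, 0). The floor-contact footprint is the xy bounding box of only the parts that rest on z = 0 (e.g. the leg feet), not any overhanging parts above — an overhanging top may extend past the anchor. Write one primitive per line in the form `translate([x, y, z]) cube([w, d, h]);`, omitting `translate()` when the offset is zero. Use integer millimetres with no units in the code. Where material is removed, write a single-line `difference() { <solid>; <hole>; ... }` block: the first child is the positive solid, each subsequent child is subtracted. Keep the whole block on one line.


difference() { translate([262, 122, 0]) cube([4459, 172, 2982]); translate([2934, 122, 1085]) cube([1165, 172, 1209]); }


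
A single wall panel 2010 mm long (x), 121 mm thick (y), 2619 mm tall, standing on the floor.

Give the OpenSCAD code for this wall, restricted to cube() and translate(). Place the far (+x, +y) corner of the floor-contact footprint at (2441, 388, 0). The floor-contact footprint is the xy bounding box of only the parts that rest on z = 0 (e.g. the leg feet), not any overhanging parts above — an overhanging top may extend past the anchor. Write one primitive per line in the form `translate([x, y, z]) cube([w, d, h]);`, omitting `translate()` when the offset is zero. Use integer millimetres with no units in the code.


translate([431, 267, 0]) cube([2010, 121, 2619]);


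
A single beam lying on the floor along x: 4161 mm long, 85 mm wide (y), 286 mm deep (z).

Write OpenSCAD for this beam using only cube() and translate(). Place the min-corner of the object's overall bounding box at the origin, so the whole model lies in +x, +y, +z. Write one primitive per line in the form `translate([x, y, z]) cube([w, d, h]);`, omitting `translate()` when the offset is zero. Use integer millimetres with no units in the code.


cube([4161, 85, 286]);


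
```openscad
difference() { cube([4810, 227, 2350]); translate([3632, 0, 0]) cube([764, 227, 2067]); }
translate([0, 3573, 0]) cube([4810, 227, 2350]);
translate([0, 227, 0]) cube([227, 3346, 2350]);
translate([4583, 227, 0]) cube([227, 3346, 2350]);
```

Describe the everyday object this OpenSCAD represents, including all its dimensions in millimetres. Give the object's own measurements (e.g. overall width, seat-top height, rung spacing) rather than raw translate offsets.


A single room: four walls, each 2350 mm tall and 227 mm thick, enclosing an outside footprint 4810×3800 mm (x × y), no floor or roof. The front and back walls (−y and +y sides) run the full x-width; the side walls fit between their inner faces. A door opening 764 mm wide and 2067 mm tall is cut through the front wall from the floor up, its −x edge 3632 mm from the wall's −x end.


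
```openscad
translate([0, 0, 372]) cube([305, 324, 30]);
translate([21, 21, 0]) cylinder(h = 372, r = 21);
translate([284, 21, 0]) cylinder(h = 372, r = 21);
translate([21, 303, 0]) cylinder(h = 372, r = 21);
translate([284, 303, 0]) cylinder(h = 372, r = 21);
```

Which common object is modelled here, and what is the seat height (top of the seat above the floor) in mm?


A stool. The seat height is 402 mm.

A 305×324×30 slab at z = 372 on four corner cylinders — a stool. The seat top is 372 + 30 = 402 mm.


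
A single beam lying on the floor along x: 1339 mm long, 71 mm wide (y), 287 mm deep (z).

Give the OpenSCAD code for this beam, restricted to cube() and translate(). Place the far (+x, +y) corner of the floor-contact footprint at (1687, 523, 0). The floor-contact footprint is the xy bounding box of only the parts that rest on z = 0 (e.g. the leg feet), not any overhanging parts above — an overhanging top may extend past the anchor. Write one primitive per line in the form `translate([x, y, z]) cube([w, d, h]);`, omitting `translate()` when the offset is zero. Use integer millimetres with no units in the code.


translate([348, 452, 0]) cube([1339, 71, 287]);


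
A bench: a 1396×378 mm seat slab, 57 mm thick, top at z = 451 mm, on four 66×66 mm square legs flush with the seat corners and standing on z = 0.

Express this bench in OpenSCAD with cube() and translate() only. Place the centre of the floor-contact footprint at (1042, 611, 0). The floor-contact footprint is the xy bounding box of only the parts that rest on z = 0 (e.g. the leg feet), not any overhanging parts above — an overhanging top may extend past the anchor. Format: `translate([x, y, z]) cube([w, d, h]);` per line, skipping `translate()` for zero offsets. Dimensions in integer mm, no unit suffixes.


translate([344, 422, 394]) cube([1396, 378, 57]);
translate([344, 422, 0]) cube([66, 66, 394]);
translate([344, 734, 0]) cube([66, 66, 394]);
translate([1674, 422, 0]) cube([66, 66, 394]);
translate([1674, 734, 0]) cube([66, 66, 394]);


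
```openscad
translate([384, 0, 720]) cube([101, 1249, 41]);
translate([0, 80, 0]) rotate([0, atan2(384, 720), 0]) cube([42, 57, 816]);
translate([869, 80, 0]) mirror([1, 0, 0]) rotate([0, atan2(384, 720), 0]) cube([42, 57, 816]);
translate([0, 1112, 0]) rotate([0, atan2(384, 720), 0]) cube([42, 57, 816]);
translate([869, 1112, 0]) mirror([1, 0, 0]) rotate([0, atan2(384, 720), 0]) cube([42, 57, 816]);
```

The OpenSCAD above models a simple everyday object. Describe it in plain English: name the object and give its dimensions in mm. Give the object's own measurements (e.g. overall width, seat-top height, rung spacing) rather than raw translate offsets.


A sawhorse. A 101×1249×41 mm beam (x, y, z) sits on two A-frame leg pairs. Each pair is two raked legs of 42×57 mm section (57 mm along y) splaying symmetrically in x. Each leg rises 720 mm vertically over 384 mm of horizontal reach and is 816 mm long along its own axis. Every leg's outer bottom edge rests on the floor and its outer top edge meets a bottom edge of the beam — the left legs (tilting toward +x) meet the beam's −x bottom edge, the right legs (their mirror images, tilting toward −x) meet its +x bottom edge — so the leg tops tuck under the beam, the beam's underside is 720 mm above the floor, and the feet are 869 mm apart outside-to-outside with the beam centred between them. The two leg pairs are set in 80 mm from either end of the beam.


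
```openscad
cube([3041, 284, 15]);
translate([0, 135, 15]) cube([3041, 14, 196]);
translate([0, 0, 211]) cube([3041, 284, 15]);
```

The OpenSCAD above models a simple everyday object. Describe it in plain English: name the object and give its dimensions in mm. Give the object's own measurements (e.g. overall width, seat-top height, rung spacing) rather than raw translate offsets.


An I-beam lying along x, 3041 mm long. Overall section height 226 mm. Two flanges 284 mm wide (y) and 15 mm thick, one on the floor and one at the top; a web 14 mm thick runs between them, centred on the flange width.


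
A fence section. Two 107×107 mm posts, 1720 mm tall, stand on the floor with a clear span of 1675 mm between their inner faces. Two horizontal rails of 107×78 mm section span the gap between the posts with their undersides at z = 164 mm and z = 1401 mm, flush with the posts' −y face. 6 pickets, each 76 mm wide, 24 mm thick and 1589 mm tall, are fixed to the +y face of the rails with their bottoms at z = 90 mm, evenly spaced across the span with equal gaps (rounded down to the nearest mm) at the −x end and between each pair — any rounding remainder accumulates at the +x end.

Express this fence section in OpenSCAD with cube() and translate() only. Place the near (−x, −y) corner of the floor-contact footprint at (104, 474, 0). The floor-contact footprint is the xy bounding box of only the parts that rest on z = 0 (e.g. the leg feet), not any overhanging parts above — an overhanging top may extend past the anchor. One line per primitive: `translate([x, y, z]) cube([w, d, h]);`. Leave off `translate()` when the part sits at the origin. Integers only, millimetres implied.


translate([104, 474, 0]) cube([107, 107, 1720]);
translate([1886, 474, 0]) cube([107, 107, 1720]);
translate([211, 474, 164]) cube([1675, 107, 78]);
translate([211, 474, 1401]) cube([1675, 107, 78]);
translate([385, 581, 90]) cube([76, 24, 1589]);
translate([635, 581, 90]) cube([76, 24, 1589]);
translate([885, 581, 90]) cube([76, 24, 1589]);
translate([1135, 581, 90]) cube([76, 24, 1589]);
translate([1385, 581, 90]) cube([76, 24, 1589]);
translate([1635, 581, 90]) cube([76, 24, 1589]);


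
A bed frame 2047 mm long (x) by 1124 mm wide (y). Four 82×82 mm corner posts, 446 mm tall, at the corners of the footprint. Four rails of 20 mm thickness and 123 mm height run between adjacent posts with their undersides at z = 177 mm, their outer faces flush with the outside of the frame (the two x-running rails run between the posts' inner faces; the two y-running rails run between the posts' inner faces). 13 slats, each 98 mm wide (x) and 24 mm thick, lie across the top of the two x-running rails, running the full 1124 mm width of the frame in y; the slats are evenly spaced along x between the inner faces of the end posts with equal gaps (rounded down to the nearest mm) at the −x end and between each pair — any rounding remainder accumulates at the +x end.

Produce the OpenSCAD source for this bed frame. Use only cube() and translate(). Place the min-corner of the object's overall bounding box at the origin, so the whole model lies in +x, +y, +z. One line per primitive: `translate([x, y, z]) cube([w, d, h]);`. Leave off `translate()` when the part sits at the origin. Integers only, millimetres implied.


// slat z = rail_z + rail_h = 177 + 123 = 300
// slat gap = ⌊(1883 − 13·98) / 14⌋ = 43
cube([82, 82, 446]);
translate([0, 1042, 0]) cube([82, 82, 446]);
translate([1965, 0, 0]) cube([82, 82, 446]);
translate([1965, 1042, 0]) cube([82, 82, 446]);
translate([82, 0, 177]) cube([1883, 20, 123]);
translate([82, 1104, 177]) cube([1883, 20, 123]);
translate([0, 82, 177]) cube([20, 960, 123]);
translate([2027, 82, 177]) cube([20, 960, 123]);
translate([125, 0, 300]) cube([98, 1124, 24]);
translate([266, 0, 300]) cube([98, 1124, 24]);
translate([407, 0, 300]) cube([98, 1124, 24]);
translate([548, 0, 300]) cube([98, 1124, 24]);
translate([689, 0, 300]) cube([98, 1124, 24]);
translate([830, 0, 300]) cube([98, 1124, 24]);
translate([971, 0, 300]) cube([98, 1124, 24]);
translate([1112, 0, 300]) cube([98, 1124, 24]);
translate([1253, 0, 300]) cube([98, 1124, 24]);
translate([1394, 0, 300]) cube([98, 1124, 24]);
translate([1535, 0, 300]) cube([98, 1124, 24]);
translate([1676, 0, 300]) cube([98, 1124, 24]);
translate([1817, 0, 300]) cube([98, 1124, 24]);


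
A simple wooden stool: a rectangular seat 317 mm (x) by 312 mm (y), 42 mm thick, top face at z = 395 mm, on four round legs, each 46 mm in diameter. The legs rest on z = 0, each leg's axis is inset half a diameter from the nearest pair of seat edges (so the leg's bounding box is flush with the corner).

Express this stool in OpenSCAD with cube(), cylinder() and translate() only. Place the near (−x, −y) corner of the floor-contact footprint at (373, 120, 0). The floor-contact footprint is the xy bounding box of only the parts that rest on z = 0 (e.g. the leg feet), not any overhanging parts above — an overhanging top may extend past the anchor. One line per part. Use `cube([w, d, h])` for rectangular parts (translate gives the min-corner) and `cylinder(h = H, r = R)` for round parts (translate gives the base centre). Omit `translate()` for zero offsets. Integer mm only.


translate([373, 120, 353]) cube([317, 312, 42]);
translate([396, 143, 0]) cylinder(h = 353, r = 23);
translate([667, 143, 0]) cylinder(h = 353, r = 23);
translate([396, 409, 0]) cylinder(h = 353, r = 23);
translate([667, 409, 0]) cylinder(h = 353, r = 23);


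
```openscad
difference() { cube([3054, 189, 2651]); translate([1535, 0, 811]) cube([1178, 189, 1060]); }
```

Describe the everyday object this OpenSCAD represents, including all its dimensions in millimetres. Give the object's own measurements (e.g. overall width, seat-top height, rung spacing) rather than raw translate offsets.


A wall 3054 mm long (x), 189 mm thick (y), 2651 mm tall, with a rectangular window opening cut through it. The opening is 1178 mm wide and 1060 mm tall; its sill is at z = 811 mm and its near (−x) edge is 1535 mm from the wall's −x end. The opening passes through the full wall thickness.


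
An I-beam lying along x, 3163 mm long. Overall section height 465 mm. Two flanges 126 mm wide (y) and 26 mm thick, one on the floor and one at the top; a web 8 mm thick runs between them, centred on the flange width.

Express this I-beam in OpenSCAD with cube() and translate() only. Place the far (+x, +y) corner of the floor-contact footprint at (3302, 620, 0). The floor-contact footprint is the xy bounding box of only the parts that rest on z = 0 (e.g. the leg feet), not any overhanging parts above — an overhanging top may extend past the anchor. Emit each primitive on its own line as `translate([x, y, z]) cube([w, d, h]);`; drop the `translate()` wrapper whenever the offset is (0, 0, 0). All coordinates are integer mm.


translate([139, 494, 0]) cube([3163, 126, 26]);
translate([139, 553, 26]) cube([3163, 8, 413]);
translate([139, 494, 439]) cube([3163, 126, 26]);


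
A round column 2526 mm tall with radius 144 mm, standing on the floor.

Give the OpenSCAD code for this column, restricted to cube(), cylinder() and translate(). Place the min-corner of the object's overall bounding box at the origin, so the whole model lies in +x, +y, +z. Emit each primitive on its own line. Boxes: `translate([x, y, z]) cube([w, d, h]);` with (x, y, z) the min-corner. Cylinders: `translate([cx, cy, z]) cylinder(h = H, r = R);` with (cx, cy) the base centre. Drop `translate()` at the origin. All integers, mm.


translate([144, 144, 0]) cylinder(h = 2526, r = 144);


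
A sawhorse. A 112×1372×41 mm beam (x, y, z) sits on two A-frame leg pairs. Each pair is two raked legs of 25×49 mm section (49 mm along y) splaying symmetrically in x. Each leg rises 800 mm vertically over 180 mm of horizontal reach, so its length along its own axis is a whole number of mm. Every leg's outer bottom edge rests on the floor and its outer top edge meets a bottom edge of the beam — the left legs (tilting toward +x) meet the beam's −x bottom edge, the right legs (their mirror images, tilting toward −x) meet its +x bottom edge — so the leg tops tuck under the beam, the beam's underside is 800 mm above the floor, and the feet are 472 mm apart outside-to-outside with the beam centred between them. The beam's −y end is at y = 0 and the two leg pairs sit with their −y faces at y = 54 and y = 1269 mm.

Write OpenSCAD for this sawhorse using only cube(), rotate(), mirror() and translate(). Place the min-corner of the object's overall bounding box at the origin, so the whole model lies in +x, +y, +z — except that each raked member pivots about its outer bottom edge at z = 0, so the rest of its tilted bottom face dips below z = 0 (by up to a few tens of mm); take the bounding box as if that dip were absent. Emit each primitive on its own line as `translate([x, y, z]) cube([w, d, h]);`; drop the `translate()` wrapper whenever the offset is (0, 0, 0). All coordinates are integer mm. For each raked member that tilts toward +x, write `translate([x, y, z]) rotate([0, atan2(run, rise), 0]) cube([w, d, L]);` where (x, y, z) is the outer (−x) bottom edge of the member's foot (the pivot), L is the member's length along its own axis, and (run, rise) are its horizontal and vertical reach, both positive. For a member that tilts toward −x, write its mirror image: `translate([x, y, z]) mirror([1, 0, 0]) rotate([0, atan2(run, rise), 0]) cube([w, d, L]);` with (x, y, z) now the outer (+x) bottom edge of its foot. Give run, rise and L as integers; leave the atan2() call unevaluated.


// leg length = √(180² + 800²) = 820
// right-leg outer foot x = 2·180 + 112 = 472
// beam min-corner = (180, 0, 800)
translate([180, 0, 800]) cube([112, 1372, 41]);
translate([0, 54, 0]) rotate([0, atan2(180, 800), 0]) cube([25, 49, 820]);
translate([472, 54, 0]) mirror([1, 0, 0]) rotate([0, atan2(180, 800), 0]) cube([25, 49, 820]);
translate([0, 1269, 0]) rotate([0, atan2(180, 800), 0]) cube([25, 49, 820]);
translate([472, 1269, 0]) mirror([1, 0, 0]) rotate([0, atan2(180, 800), 0]) cube([25, 49, 820]);


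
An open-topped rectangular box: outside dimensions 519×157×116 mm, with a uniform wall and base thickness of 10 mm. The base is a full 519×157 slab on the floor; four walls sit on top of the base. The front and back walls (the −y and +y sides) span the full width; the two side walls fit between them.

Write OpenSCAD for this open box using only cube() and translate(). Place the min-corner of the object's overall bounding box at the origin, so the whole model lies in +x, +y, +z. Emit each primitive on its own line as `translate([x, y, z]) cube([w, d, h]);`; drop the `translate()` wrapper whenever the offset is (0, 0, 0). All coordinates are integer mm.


cube([519, 157, 10]);
translate([0, 0, 10]) cube([519, 10, 106]);
translate([0, 147, 10]) cube([519, 10, 106]);
translate([0, 10, 10]) cube([10, 137, 106]);
translate([509, 10, 10]) cube([10, 137, 106]);


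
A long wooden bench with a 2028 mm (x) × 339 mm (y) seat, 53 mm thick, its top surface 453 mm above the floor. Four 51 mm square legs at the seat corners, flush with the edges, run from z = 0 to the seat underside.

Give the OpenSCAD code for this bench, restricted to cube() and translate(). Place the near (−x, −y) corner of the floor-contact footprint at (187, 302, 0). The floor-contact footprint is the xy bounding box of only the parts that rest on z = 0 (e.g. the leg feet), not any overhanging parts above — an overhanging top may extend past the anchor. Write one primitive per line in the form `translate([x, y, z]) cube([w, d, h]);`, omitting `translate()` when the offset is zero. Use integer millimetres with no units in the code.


translate([187, 302, 400]) cube([2028, 339, 53]);
translate([187, 302, 0]) cube([51, 51, 400]);
translate([187, 590, 0]) cube([51, 51, 400]);
translate([2164, 302, 0]) cube([51, 51, 400]);
translate([2164, 590, 0]) cube([51, 51, 400]);


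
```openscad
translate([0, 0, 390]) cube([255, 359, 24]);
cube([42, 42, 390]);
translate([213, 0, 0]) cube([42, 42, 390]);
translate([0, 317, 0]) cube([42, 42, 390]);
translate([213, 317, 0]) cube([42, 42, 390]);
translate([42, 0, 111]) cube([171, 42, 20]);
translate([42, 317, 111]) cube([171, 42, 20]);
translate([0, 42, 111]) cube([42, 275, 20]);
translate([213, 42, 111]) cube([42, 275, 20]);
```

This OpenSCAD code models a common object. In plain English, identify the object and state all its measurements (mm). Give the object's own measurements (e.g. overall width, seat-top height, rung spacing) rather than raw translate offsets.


A simple wooden stool: a rectangular seat 255 mm (x) by 359 mm (y), 24 mm thick, top face at z = 414 mm, on four square legs, each 42×42 mm in cross-section. The legs rest on z = 0, each flush with a corner of the seat. Four stretchers, 42 mm wide and 20 mm tall, connect adjacent legs with their undersides at z = 111 mm, each running between the inner faces of the legs it joins and aligned with the legs' outer faces on the other axis.


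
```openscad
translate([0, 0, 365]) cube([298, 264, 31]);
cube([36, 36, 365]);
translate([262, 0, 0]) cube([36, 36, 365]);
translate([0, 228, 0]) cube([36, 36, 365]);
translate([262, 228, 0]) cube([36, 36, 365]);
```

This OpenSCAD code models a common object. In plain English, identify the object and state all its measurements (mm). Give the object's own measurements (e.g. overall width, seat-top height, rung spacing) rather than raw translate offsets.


A four-legged stool. The seat is a 298×264×31 mm slab whose top surface is at z = 396 mm; four square legs, each 36×36 mm in cross-section, run from the floor (z = 0) to the underside of the seat, each flush with a corner of the seat.


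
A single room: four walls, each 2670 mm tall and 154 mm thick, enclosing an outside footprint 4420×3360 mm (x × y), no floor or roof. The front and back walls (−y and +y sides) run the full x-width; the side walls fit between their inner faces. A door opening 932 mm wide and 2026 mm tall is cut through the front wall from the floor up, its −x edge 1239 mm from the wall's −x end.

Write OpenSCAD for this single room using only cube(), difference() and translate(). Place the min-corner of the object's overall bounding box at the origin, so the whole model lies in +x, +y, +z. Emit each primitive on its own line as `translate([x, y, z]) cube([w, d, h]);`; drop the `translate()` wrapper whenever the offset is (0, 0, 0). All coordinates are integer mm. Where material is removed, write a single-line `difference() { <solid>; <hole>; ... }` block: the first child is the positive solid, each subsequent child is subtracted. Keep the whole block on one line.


difference() { cube([4420, 154, 2670]); translate([1239, 0, 0]) cube([932, 154, 2026]); }
translate([0, 3206, 0]) cube([4420, 154, 2670]);
translate([0, 154, 0]) cube([154, 3052, 2670]);
translate([4266, 154, 0]) cube([154, 3052, 2670]);


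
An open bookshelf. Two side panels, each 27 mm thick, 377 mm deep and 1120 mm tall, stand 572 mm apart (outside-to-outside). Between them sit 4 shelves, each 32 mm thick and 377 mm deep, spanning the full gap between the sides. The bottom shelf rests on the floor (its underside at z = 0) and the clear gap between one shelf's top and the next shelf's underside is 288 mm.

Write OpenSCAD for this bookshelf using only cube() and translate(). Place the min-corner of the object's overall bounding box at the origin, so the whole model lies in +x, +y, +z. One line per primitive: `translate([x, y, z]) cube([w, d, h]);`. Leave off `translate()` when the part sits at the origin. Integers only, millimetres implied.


cube([27, 377, 1120]);
translate([545, 0, 0]) cube([27, 377, 1120]);
translate([27, 0, 0]) cube([518, 377, 32]);
translate([27, 0, 320]) cube([518, 377, 32]);
translate([27, 0, 640]) cube([518, 377, 32]);
translate([27, 0, 960]) cube([518, 377, 32]);


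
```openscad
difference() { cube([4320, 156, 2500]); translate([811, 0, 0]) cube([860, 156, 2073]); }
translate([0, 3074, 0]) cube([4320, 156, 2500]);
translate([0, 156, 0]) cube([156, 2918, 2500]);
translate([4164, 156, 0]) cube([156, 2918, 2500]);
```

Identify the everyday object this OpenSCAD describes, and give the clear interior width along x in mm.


A single room. The interior width is 4008 mm.

Four walls enclosing a rectangle with a door in the front wall — a room. Outside width 4320 minus two 156 mm walls gives 4008 mm.


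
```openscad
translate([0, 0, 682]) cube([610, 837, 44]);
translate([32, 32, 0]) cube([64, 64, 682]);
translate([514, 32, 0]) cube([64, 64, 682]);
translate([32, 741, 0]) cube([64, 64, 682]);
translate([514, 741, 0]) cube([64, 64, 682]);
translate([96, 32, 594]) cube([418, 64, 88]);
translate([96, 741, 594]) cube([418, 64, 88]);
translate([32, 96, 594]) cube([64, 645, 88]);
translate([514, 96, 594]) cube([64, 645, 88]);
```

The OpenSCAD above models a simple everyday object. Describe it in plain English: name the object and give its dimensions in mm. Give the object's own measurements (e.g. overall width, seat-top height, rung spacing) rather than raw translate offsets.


A table: top 610 mm (x) × 837 mm (y), 44 mm thick, upper face at z = 726 mm, on four 64×64 mm square legs, each inset 32 mm from the nearest pair of top edges from z = 0 to the bottom of the top. Four apron rails, 64 mm thick and 88 mm tall, run between adjacent legs with their top edges flush with the underside of the top and their outer faces flush with the legs' outer faces.


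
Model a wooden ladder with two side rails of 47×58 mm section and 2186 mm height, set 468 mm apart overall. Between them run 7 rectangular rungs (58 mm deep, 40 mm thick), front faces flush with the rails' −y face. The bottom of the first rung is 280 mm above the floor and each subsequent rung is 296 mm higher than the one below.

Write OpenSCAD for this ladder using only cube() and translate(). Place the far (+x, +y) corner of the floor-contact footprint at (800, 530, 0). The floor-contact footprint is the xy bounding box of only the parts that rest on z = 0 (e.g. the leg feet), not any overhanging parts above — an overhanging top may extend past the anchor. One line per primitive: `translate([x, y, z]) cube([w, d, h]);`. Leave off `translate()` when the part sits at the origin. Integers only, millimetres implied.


translate([332, 472, 0]) cube([47, 58, 2186]);
translate([753, 472, 0]) cube([47, 58, 2186]);
translate([379, 472, 280]) cube([374, 58, 40]);
translate([379, 472, 576]) cube([374, 58, 40]);
translate([379, 472, 872]) cube([374, 58, 40]);
translate([379, 472, 1168]) cube([374, 58, 40]);
translate([379, 472, 1464]) cube([374, 58, 40]);
translate([379, 472, 1760]) cube([374, 58, 40]);
translate([379, 472, 2056]) cube([374, 58, 40]);


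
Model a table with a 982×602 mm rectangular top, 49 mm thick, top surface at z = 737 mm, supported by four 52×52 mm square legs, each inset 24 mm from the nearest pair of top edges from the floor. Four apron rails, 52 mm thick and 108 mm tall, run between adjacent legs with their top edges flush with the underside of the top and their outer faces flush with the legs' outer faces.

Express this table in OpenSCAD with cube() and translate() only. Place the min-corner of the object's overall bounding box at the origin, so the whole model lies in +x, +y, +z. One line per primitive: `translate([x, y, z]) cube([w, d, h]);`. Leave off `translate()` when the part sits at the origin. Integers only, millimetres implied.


// leg_h = 737 - 49 = 688
// apron z = 688 - 108 = 580
translate([0, 0, 688]) cube([982, 602, 49]);
translate([24, 24, 0]) cube([52, 52, 688]);
translate([906, 24, 0]) cube([52, 52, 688]);
translate([24, 526, 0]) cube([52, 52, 688]);
translate([906, 526, 0]) cube([52, 52, 688]);
translate([76, 24, 580]) cube([830, 52, 108]);
translate([76, 526, 580]) cube([830, 52, 108]);
translate([24, 76, 580]) cube([52, 450, 108]);
translate([906, 76, 580]) cube([52, 450, 108]);


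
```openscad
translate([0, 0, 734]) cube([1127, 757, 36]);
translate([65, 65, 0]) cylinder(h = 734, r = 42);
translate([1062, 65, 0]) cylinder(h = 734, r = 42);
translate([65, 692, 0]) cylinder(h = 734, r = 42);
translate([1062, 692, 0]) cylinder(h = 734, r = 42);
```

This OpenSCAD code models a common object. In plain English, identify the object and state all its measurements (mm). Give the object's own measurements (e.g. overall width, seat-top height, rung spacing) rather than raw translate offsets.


A table: top 1127 mm (x) × 757 mm (y), 36 mm thick, upper face at z = 770 mm, on four round legs of 84 mm diameter, each leg's bounding box inset 23 mm from the nearest pair of top edges from z = 0 to the bottom of the top.


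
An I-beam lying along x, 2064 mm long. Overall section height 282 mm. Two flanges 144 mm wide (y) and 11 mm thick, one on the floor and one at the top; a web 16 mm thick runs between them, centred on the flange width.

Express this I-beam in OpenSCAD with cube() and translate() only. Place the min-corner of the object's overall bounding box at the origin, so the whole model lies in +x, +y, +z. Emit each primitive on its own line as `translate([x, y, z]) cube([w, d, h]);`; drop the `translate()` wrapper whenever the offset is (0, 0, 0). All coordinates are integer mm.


cube([2064, 144, 11]);
translate([0, 64, 11]) cube([2064, 16, 260]);
translate([0, 0, 271]) cube([2064, 144, 11]);


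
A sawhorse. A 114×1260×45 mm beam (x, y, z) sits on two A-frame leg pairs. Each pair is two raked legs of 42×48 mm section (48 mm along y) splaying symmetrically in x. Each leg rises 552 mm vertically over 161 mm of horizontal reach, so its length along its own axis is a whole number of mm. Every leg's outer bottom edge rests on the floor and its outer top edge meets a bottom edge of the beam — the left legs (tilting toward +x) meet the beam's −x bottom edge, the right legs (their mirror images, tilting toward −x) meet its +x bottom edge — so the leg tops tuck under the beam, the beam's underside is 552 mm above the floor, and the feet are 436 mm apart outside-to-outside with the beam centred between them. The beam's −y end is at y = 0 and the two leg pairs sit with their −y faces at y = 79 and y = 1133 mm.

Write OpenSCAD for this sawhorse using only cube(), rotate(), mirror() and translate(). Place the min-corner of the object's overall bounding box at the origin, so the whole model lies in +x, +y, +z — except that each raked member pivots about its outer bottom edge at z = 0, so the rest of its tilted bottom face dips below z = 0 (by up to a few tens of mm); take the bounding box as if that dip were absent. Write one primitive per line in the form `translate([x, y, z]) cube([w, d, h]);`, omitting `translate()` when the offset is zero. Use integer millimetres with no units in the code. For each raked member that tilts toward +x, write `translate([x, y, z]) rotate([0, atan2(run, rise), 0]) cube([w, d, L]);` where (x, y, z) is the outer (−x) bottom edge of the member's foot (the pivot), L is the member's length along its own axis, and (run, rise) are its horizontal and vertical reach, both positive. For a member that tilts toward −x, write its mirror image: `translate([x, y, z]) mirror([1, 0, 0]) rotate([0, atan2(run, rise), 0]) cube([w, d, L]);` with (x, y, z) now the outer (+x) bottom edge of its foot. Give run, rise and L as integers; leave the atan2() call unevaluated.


translate([161, 0, 552]) cube([114, 1260, 45]);
translate([0, 79, 0]) rotate([0, atan2(161, 552), 0]) cube([42, 48, 575]);
translate([436, 79, 0]) mirror([1, 0, 0]) rotate([0, atan2(161, 552), 0]) cube([42, 48, 575]);
translate([0, 1133, 0]) rotate([0, atan2(161, 552), 0]) cube([42, 48, 575]);
translate([436, 1133, 0]) mirror([1, 0, 0]) rotate([0, atan2(161, 552), 0]) cube([42, 48, 575]);
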